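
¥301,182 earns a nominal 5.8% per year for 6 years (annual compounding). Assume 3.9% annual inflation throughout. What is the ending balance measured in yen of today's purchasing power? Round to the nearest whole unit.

Nominal value at maturity: ¥301,182 × (1 + 5.8%)^6 ≈ ¥422,419.
Price-level factor over 6 years: (1 + 3.9%)^6 ≈ 1.2580366265.
Dividing the nominal maturity value by the price-level factor gives the value in today's money.

¥335,776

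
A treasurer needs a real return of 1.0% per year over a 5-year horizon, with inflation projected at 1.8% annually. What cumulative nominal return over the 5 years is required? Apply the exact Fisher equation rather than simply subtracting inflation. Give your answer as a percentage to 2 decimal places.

14.91%

Required annual nominal rate: (1+1.0%)(1+1.8%) − 1 = 2.818%.
Cumulative over 5 years: (1 + 0.02818)^5 − 1 ≈ 0.14907.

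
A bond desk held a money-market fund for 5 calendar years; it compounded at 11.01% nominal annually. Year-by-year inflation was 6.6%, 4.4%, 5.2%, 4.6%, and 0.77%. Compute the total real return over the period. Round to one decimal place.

36.6%

Cumulative inflation factor: 1.066 × 1.044 × 1.052 × 1.046 × 1.0077 ≈ 1.23406.
Nominal growth factor: 1.68582. Real growth factor = 1.68582 / 1.23406 ≈ 1.36607.
Total real return ≈ 36.6074%.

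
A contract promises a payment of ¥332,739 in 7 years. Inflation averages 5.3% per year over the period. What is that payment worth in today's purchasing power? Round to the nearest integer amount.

¥231,796

Price-level factor over 7 years: (1 + 5.3%)^7 ≈ 1.4354848003.
Purchasing power today: ¥332,739 divided by that factor.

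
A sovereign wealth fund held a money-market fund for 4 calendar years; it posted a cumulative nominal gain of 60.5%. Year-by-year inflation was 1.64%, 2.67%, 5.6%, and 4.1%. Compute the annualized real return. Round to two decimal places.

8.76%

Cumulative inflation factor: 1.0164 × 1.0267 × 1.056 × 1.041 ≈ 1.14716.
Nominal growth factor: 1.60500. Real growth factor = 1.60500 / 1.14716 ≈ 1.39911.
Annualized: 1.39911^(1/4) − 1 ≈ 0.08758.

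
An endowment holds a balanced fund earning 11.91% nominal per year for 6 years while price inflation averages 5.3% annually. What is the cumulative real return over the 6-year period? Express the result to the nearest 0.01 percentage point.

44.09%

The annual real rate is (1+11.91%)/(1+5.3%) − 1 = 6.2773%.
Compounded over 6 years: (1 + 0.062773)^6 − 1 ≈ 0.44093.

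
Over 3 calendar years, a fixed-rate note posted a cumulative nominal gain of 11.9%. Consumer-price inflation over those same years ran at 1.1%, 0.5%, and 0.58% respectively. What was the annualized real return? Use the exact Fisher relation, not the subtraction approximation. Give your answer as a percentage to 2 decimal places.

3.07%

Cumulative inflation factor: 1.011 × 1.005 × 1.0058 ≈ 1.02195.
Nominal growth factor: 1.11900. Real growth factor = 1.11900 / 1.02195 ≈ 1.09497.
Annualized: 1.09497^(1/3) − 1 ≈ 0.03070.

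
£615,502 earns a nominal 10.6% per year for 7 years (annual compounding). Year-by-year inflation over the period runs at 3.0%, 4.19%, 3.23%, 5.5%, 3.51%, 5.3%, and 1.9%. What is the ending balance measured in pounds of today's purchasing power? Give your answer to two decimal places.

Nominal value at maturity: £615,502 × (1 + 10.6%)^7 ≈ £1,245,992.30.
Price-level factor over 7 years: 1.030 × 1.0419 × 1.0323 × 1.055 × 1.0351 × 1.053 × 1.019 ≈ 1.2980951087.
The maturity value deflated by that factor is the answer in today's purchasing power.

£959,862.10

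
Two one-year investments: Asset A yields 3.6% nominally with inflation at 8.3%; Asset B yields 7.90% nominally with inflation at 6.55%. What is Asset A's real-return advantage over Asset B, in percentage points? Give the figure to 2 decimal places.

Asset A real return: 1.036/1.083 − 1 = -4.340%.
Asset B real return: 1.0790/1.0655 − 1 = 1.267%.
Difference: -4.340 − 1.267 = -5.607 pp.

-5.61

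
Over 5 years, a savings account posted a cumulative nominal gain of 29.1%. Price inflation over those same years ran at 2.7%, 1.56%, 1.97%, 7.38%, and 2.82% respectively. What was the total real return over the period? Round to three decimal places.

Cumulative inflation factor: 1.027 × 1.0156 × 1.0197 × 1.0738 × 1.0282 ≈ 1.17427.
Nominal growth factor: 1.29100. Real growth factor = 1.29100 / 1.17427 ≈ 1.09941.
Total real return ≈ 9.9410%.

9.941%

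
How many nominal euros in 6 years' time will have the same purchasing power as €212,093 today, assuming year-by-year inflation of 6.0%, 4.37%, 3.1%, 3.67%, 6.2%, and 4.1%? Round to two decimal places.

€277,264.90

Cumulative price-level factor: 1.060 × 1.0437 × 1.031 × 1.0367 × 1.062 × 1.041 ≈ 1.3072798249.
The nominal amount required is €212,093 scaled up by that factor.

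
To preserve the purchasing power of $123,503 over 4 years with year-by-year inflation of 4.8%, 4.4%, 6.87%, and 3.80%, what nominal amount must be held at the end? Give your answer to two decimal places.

Cumulative price-level factor: 1.048 × 1.044 × 1.0687 × 1.0380 ≈ 1.2137100392.
Multiplying $123,503 by the price-level factor gives the future nominal sum.

$149,896.83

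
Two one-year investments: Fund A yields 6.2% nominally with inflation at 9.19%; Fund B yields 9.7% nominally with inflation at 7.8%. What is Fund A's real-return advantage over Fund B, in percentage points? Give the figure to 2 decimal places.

-4.50

Fund A real return: 1.062/1.0919 − 1 = -2.738%.
Fund B real return: 1.097/1.078 − 1 = 1.763%.
Difference: -2.738 − 1.763 = -4.501 pp.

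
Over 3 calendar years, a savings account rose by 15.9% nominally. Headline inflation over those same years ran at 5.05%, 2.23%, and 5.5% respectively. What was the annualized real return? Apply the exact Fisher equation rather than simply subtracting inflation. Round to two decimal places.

0.76%

Cumulative inflation factor: 1.0505 × 1.0223 × 1.055 ≈ 1.13299.
Nominal growth factor: 1.15900. Real growth factor = 1.15900 / 1.13299 ≈ 1.02296.
Annualized: 1.02296^(1/3) − 1 ≈ 0.00759.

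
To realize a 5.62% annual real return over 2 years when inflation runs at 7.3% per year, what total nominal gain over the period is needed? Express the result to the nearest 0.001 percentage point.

Required annual nominal rate: (1+5.62%)(1+7.3%) − 1 = 13.33026%.
Cumulative over 2 years: (1 + 0.1333026)^2 − 1 ≈ 0.28437.

28.437%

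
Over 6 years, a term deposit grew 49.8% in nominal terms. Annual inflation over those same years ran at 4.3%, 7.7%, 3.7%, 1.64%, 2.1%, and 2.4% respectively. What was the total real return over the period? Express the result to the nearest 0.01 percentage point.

21.02%

Cumulative inflation factor: 1.043 × 1.077 × 1.037 × 1.0164 × 1.021 × 1.024 ≈ 1.23785.
Nominal growth factor: 1.49800. Real growth factor = 1.49800 / 1.23785 ≈ 1.21016.
Total real return ≈ 21.0160%.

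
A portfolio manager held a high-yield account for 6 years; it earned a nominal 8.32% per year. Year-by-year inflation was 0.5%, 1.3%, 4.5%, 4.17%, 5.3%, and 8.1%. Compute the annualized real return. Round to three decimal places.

Cumulative inflation factor: 1.005 × 1.013 × 1.045 × 1.0417 × 1.053 × 1.081 ≈ 1.26150.
Nominal growth factor: 1.61530. Real growth factor = 1.61530 / 1.26150 ≈ 1.28045.
Annualized: 1.28045^(1/6) − 1 ≈ 0.04206.

4.206%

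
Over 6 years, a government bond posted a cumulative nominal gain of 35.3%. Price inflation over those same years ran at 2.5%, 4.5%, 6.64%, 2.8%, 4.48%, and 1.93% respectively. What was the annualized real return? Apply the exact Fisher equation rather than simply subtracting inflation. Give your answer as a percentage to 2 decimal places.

1.32%

Cumulative inflation factor: 1.025 × 1.045 × 1.0664 × 1.028 × 1.0448 × 1.0193 ≈ 1.25051.
Nominal growth factor: 1.35300. Real growth factor = 1.35300 / 1.25051 ≈ 1.08196.
Annualized: 1.08196^(1/6) − 1 ≈ 0.01321.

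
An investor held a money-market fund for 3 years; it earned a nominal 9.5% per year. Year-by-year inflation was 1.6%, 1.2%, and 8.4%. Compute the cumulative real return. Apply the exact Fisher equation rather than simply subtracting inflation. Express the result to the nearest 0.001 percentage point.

17.798%

Cumulative inflation factor: 1.016 × 1.012 × 1.084 ≈ 1.11456.
Nominal growth factor: 1.31293. Real growth factor = 1.31293 / 1.11456 ≈ 1.17798.
Total real return ≈ 17.7983%.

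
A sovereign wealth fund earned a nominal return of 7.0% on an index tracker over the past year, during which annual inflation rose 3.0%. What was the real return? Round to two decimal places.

3.88%

Real return via the Fisher equation: (1 + 7.0%)/(1 + 3.0%) − 1 = 1.070/1.030 − 1 ≈ 0.03883.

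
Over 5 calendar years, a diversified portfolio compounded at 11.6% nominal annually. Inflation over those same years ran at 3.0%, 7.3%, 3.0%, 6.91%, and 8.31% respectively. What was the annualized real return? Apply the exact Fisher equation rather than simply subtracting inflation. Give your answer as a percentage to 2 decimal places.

Cumulative inflation factor: 1.030 × 1.073 × 1.030 × 1.0691 × 1.0831 ≈ 1.31814.
Nominal growth factor: 1.73110. Real growth factor = 1.73110 / 1.31814 ≈ 1.31329.
Annualized: 1.31329^(1/5) − 1 ≈ 0.05602.

5.60%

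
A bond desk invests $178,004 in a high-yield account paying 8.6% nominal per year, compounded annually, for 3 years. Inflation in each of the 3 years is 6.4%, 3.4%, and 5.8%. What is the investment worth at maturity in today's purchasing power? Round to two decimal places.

$195,871.57

Nominal value at maturity: $178,004 × (1 + 8.6%)^3 ≈ $227,991.81.
Price-level factor over 3 years: 1.064 × 1.034 × 1.058 = 1.163986208.
Dividing the nominal maturity value by the price-level factor gives the value in today's money.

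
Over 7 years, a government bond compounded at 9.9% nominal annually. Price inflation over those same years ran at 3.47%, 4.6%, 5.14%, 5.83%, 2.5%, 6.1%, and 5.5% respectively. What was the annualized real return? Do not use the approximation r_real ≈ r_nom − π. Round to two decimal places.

Cumulative inflation factor: 1.0347 × 1.046 × 1.0514 × 1.0583 × 1.025 × 1.061 × 1.055 ≈ 1.38170.
Nominal growth factor: 1.93635. Real growth factor = 1.93635 / 1.38170 ≈ 1.40142.
Annualized: 1.40142^(1/7) − 1 ≈ 0.04939.

4.94%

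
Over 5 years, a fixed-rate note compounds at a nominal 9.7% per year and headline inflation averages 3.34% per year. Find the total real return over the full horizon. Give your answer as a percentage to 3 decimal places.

34.800%

The annual real rate is (1+9.7%)/(1+3.34%) − 1 = 6.1544%.
Compounded over 5 years: (1 + 0.061544)^5 − 1 ≈ 0.34800.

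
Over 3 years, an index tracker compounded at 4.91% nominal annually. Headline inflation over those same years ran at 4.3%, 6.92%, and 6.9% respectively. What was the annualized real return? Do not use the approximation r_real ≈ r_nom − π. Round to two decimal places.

Cumulative inflation factor: 1.043 × 1.0692 × 1.069 ≈ 1.19212.
Nominal growth factor: 1.15465. Real growth factor = 1.15465 / 1.19212 ≈ 0.96857.
Annualized: 0.96857^(1/3) − 1 ≈ -0.01059.

-1.06%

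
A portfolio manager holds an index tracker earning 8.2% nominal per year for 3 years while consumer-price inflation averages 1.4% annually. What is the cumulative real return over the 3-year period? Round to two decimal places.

The annual real rate is (1+8.2%)/(1+1.4%) − 1 = 6.7061%.
Compounded over 3 years: (1 + 0.067061)^3 − 1 ≈ 0.21498.

21.50%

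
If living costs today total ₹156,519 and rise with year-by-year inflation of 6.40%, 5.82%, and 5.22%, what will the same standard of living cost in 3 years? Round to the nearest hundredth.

Cumulative price-level factor: 1.0640 × 1.0582 × 1.0522 ≈ 1.1846980746.
The nominal amount required is ₹156,519 scaled up by that factor.

₹185,427.76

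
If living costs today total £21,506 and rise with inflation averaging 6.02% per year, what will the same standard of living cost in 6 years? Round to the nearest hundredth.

£30,541.22

Cumulative price-level factor: (1+6.02%)^6 ≈ 1.4201257406.
The nominal amount required is £21,506 scaled up by that factor.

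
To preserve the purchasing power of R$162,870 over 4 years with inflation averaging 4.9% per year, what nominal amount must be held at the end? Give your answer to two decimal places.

Cumulative price-level factor: (1+4.9%)^4 ≈ 1.2108823608.
Multiplying R$162,870 by the price-level factor gives the future nominal sum.

R$197,216.41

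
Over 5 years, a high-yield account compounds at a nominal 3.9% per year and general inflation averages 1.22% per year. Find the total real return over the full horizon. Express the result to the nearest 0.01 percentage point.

13.96%

The annual real rate is (1+3.9%)/(1+1.22%) − 1 = 2.6477%.
Compounded over 5 years: (1 + 0.026477)^5 − 1 ≈ 0.13958.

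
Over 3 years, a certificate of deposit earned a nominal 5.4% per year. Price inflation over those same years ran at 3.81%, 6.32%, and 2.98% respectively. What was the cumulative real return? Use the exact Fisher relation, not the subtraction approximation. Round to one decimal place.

3.0%

Cumulative inflation factor: 1.0381 × 1.0632 × 1.0298 ≈ 1.13660.
Nominal growth factor: 1.17091. Real growth factor = 1.17091 / 1.13660 ≈ 1.03018.
Total real return ≈ 3.0184%.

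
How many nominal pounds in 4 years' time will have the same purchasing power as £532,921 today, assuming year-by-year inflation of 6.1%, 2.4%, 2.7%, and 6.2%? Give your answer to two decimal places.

£631,499.68

Cumulative price-level factor: 1.061 × 1.024 × 1.027 × 1.062 ≈ 1.1849780367.
The nominal amount required is £532,921 scaled up by that factor.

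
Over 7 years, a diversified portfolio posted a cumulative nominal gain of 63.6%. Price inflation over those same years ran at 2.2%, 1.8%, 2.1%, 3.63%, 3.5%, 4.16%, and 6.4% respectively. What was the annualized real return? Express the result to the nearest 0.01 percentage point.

3.77%

Cumulative inflation factor: 1.022 × 1.018 × 1.021 × 1.0363 × 1.035 × 1.0416 × 1.064 ≈ 1.26268.
Nominal growth factor: 1.63600. Real growth factor = 1.63600 / 1.26268 ≈ 1.29566.
Annualized: 1.29566^(1/7) − 1 ≈ 0.03770.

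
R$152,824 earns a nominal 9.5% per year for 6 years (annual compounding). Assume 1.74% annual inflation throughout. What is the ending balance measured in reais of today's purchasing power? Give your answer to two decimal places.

R$237,534.05

Nominal value at maturity: R$152,824 × (1 + 9.5%)^6 ≈ R$263,436.70.
Price-level factor over 6 years: (1 + 1.74%)^6 ≈ 1.1090481450.
Dividing the nominal maturity value by the price-level factor gives the value in today's money.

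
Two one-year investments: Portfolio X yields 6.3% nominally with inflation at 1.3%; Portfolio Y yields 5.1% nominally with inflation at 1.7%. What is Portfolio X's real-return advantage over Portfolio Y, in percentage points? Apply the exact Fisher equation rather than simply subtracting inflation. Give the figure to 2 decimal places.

1.59

Portfolio X real return: 1.063/1.013 − 1 = 4.936%.
Portfolio Y real return: 1.051/1.017 − 1 = 3.343%.
Difference: 4.936 − 3.343 = 1.593 pp.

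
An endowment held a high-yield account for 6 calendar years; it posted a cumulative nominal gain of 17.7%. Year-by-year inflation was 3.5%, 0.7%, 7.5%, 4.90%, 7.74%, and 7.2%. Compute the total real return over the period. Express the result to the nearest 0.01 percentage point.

Cumulative inflation factor: 1.035 × 1.007 × 1.075 × 1.0490 × 1.0774 × 1.072 ≈ 1.35746.
Nominal growth factor: 1.17700. Real growth factor = 1.17700 / 1.35746 ≈ 0.86706.
Total real return ≈ -13.2936%.

-13.29%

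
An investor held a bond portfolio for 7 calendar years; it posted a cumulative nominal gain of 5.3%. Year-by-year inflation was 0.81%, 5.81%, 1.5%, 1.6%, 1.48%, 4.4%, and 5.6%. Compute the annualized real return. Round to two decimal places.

Cumulative inflation factor: 1.0081 × 1.0581 × 1.015 × 1.016 × 1.0148 × 1.044 × 1.056 ≈ 1.23065.
Nominal growth factor: 1.05300. Real growth factor = 1.05300 / 1.23065 ≈ 0.85564.
Annualized: 0.85564^(1/7) − 1 ≈ -0.02203.

-2.20%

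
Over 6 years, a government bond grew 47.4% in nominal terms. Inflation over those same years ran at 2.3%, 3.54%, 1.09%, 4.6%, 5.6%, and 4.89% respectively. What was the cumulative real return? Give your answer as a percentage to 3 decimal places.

18.816%

Cumulative inflation factor: 1.023 × 1.0354 × 1.0109 × 1.046 × 1.056 × 1.0489 ≈ 1.24057.
Nominal growth factor: 1.47400. Real growth factor = 1.47400 / 1.24057 ≈ 1.18816.
Total real return ≈ 18.8162%.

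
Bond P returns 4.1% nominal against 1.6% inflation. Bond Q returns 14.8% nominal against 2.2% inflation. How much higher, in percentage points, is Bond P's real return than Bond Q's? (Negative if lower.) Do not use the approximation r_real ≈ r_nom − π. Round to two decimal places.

Bond P real return: 1.041/1.016 − 1 = 2.461%.
Bond Q real return: 1.148/1.022 − 1 = 12.329%.
Difference: 2.461 − 12.329 = -9.868 pp.

-9.87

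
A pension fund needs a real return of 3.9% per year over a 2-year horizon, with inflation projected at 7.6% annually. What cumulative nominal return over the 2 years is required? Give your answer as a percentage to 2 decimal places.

24.98%

Required annual nominal rate: (1+3.9%)(1+7.6%) − 1 = 11.7964%.
Cumulative over 2 years: (1 + 0.117964)^2 − 1 ≈ 0.24984.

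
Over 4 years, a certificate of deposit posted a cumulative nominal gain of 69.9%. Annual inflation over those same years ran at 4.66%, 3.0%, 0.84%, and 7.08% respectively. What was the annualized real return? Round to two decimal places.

Cumulative inflation factor: 1.0466 × 1.030 × 1.0084 × 1.0708 ≈ 1.16402.
Nominal growth factor: 1.69900. Real growth factor = 1.69900 / 1.16402 ≈ 1.45960.
Annualized: 1.45960^(1/4) − 1 ≈ 0.09915.

9.92%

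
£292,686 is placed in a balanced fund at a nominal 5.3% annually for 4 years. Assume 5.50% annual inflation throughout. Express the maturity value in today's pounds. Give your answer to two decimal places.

£290,472.88

Nominal value at maturity: £292,686 × (1 + 5.3%)^4 ≈ £359,844.97.
Price-level factor over 4 years: (1 + 5.50%)^4 ≈ 1.2388246506.
The maturity value deflated by that factor is the answer in today's purchasing power.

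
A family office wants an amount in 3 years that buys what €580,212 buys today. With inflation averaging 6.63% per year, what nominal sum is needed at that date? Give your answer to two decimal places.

€703,436.56

Cumulative price-level factor: (1+6.63%)^3 ≈ 1.2123785042.
Multiplying €580,212 by the price-level factor gives the future nominal sum.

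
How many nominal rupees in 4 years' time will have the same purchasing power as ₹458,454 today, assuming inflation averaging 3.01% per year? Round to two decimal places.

Cumulative price-level factor: (1+3.01%)^4 ≈ 1.1259459645.
Multiplying ₹458,454 by the price-level factor gives the future nominal sum.

₹516,194.43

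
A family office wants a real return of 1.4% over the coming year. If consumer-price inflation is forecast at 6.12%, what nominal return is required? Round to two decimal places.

By the Fisher equation, 1 + r_nom = (1 + 1.4%)(1 + 6.12%) = 1.014 × 1.0612 = 1.0760568.
So r_nom = 7.60568%.

7.61%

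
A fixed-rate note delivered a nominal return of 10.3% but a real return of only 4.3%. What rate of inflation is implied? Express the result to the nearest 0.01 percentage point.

From (1+r_nom) = (1+r_real)(1+π), we get 1+π = (1 + 10.3%)/(1 + 4.3%) = 1.103/1.043 ≈ 1.05753.
So π ≈ 5.7526%.

5.75%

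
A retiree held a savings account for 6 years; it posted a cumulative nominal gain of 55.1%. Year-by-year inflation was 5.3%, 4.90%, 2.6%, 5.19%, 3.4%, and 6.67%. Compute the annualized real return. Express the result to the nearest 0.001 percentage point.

Cumulative inflation factor: 1.053 × 1.0490 × 1.026 × 1.0519 × 1.034 × 1.0667 ≈ 1.31489.
Nominal growth factor: 1.55100. Real growth factor = 1.55100 / 1.31489 ≈ 1.17957.
Annualized: 1.17957^(1/6) − 1 ≈ 0.02791.

2.791%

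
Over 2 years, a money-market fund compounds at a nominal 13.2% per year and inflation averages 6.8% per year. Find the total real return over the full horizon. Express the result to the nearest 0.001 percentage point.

The annual real rate is (1+13.2%)/(1+6.8%) − 1 = 5.9925%.
Compounded over 2 years: (1 + 0.059925)^2 − 1 ≈ 0.12344.

12.344%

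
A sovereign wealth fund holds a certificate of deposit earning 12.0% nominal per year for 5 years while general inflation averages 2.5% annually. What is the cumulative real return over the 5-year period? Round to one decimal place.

55.8%

The annual real rate is (1+12.0%)/(1+2.5%) − 1 = 9.2683%.
Compounded over 5 years: (1 + 0.092683)^5 − 1 ≈ 0.55765.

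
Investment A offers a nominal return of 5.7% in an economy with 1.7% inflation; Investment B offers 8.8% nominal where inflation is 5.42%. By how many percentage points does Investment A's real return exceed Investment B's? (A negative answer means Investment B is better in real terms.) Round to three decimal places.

Investment A real return: 1.057/1.017 − 1 = 3.9331%.
Investment B real return: 1.088/1.0542 − 1 = 3.2062%.
Difference: 3.9331 − 3.2062 = 0.7269 pp.

0.727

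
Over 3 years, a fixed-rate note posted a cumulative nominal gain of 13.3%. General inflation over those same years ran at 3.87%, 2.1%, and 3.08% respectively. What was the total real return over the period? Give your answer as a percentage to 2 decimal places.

3.64%

Cumulative inflation factor: 1.0387 × 1.021 × 1.0308 ≈ 1.09318.
Nominal growth factor: 1.13300. Real growth factor = 1.13300 / 1.09318 ≈ 1.03643.
Total real return ≈ 3.6429%.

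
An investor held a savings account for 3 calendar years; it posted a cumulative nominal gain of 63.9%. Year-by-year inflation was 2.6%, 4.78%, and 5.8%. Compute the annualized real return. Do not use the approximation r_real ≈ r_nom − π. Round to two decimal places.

12.95%

Cumulative inflation factor: 1.026 × 1.0478 × 1.058 ≈ 1.13740.
Nominal growth factor: 1.63900. Real growth factor = 1.63900 / 1.13740 ≈ 1.44101.
Annualized: 1.44101^(1/3) − 1 ≈ 0.12951.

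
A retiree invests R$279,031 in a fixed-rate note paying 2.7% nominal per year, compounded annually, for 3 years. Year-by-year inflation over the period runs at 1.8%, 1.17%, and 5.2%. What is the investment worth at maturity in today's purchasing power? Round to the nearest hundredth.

R$278,964.23

Nominal value at maturity: R$279,031 × (1 + 2.7%)^3 ≈ R$302,248.24.
Price-level factor over 3 years: 1.018 × 1.0117 × 1.052 = 1.0834659512.
The maturity value deflated by that factor is the answer in today's purchasing power.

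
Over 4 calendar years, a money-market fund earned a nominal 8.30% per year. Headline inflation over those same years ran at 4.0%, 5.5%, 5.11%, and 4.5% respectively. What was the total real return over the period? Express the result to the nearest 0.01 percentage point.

14.15%

Cumulative inflation factor: 1.040 × 1.055 × 1.0511 × 1.045 ≈ 1.20516.
Nominal growth factor: 1.37567. Real growth factor = 1.37567 / 1.20516 ≈ 1.14148.
Total real return ≈ 14.1478%.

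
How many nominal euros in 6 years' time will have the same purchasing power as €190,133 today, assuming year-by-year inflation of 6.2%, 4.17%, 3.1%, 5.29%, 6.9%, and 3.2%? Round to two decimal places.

€251,899.83

Cumulative price-level factor: 1.062 × 1.0417 × 1.031 × 1.0529 × 1.069 × 1.032 ≈ 1.3248611783.
The nominal amount required is €190,133 scaled up by that factor.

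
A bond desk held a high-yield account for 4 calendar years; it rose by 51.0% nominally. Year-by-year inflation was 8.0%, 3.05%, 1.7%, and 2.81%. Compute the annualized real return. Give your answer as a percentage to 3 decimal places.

Cumulative inflation factor: 1.080 × 1.0305 × 1.017 × 1.0281 ≈ 1.16367.
Nominal growth factor: 1.51000. Real growth factor = 1.51000 / 1.16367 ≈ 1.29762.
Annualized: 1.29762^(1/4) − 1 ≈ 0.06730.

6.730%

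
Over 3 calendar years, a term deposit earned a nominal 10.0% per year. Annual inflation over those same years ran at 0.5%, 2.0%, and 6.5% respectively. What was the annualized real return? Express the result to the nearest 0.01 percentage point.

Cumulative inflation factor: 1.005 × 1.020 × 1.065 ≈ 1.09173.
Nominal growth factor: 1.33100. Real growth factor = 1.33100 / 1.09173 ≈ 1.21916.
Annualized: 1.21916^(1/3) − 1 ≈ 0.06829.

6.83%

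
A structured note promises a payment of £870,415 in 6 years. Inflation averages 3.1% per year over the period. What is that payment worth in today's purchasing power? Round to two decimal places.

Price-level factor over 6 years: (1 + 3.1%)^6 ≈ 1.2010248455.
Purchasing power today: £870,415 divided by that factor.

£724,726.89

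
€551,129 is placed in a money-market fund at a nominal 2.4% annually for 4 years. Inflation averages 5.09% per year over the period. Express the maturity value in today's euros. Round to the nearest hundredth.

€496,829.67

Nominal value at maturity: €551,129 × (1 + 2.4%)^4 ≈ €605,972.74.
Price-level factor over 4 years: (1 + 5.09%)^4 ≈ 1.2196790612.
Dividing the nominal maturity value by the price-level factor gives the value in today's money.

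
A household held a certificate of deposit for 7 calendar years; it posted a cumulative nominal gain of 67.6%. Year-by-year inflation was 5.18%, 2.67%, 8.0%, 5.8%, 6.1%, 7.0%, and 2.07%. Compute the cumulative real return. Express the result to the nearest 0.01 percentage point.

Cumulative inflation factor: 1.0518 × 1.0267 × 1.080 × 1.058 × 1.061 × 1.070 × 1.0207 ≈ 1.42983.
Nominal growth factor: 1.67600. Real growth factor = 1.67600 / 1.42983 ≈ 1.17217.
Total real return ≈ 17.2170%.

17.22%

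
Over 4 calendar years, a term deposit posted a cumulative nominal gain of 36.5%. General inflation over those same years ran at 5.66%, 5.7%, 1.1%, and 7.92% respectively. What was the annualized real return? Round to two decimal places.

Cumulative inflation factor: 1.0566 × 1.057 × 1.011 × 1.0792 ≈ 1.21854.
Nominal growth factor: 1.36500. Real growth factor = 1.36500 / 1.21854 ≈ 1.12020.
Annualized: 1.12020^(1/4) − 1 ≈ 0.02878.

2.88%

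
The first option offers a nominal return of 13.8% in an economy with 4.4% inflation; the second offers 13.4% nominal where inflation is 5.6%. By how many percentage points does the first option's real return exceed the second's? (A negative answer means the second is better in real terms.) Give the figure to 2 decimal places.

1.62

The first option real return: 1.138/1.044 − 1 = 9.004%.
The second real return: 1.134/1.056 − 1 = 7.386%.
Difference: 9.004 − 7.386 = 1.618 pp.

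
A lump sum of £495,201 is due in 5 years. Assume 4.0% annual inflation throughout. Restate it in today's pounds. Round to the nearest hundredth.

Price-level factor over 5 years: (1 + 4.0%)^5 = 1.2166529024.
Purchasing power today: £495,201 divided by that factor.

£407,019.13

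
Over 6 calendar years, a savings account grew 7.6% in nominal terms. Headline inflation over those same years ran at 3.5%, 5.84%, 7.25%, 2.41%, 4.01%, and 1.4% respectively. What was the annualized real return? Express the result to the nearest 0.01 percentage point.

Cumulative inflation factor: 1.035 × 1.0584 × 1.0725 × 1.0241 × 1.0401 × 1.014 ≈ 1.26895.
Nominal growth factor: 1.07600. Real growth factor = 1.07600 / 1.26895 ≈ 0.84795.
Annualized: 0.84795^(1/6) − 1 ≈ -0.02711.

-2.71%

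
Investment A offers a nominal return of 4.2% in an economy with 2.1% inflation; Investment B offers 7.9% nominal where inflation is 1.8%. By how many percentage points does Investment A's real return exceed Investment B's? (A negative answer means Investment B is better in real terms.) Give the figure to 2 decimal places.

-3.94

Investment A real return: 1.042/1.021 − 1 = 2.057%.
Investment B real return: 1.079/1.018 − 1 = 5.992%.
Difference: 2.057 − 5.992 = -3.935 pp.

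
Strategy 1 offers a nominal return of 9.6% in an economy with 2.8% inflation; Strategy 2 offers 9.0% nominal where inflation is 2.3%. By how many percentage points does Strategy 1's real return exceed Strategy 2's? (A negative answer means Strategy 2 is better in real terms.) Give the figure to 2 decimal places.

Strategy 1 real return: 1.096/1.028 − 1 = 6.615%.
Strategy 2 real return: 1.090/1.023 − 1 = 6.549%.
Difference: 6.615 − 6.549 = 0.066 pp.

0.07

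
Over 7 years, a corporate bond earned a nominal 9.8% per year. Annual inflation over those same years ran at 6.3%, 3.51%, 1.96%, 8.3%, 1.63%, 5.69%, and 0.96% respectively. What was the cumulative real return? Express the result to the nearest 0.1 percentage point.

46.0%

Cumulative inflation factor: 1.063 × 1.0351 × 1.0196 × 1.083 × 1.0163 × 1.0569 × 1.0096 ≈ 1.31759.
Nominal growth factor: 1.92405. Real growth factor = 1.92405 / 1.31759 ≈ 1.46028.
Total real return ≈ 46.0284%.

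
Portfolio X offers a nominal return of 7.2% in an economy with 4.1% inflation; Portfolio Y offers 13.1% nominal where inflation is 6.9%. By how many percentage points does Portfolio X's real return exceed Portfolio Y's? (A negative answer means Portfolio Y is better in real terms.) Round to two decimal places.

-2.82

Portfolio X real return: 1.072/1.041 − 1 = 2.978%.
Portfolio Y real return: 1.131/1.069 − 1 = 5.800%.
Difference: 2.978 − 5.800 = -2.822 pp.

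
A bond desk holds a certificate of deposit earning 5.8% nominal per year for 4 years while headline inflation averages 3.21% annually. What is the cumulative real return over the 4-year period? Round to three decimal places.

The annual real rate is (1+5.8%)/(1+3.21%) − 1 = 2.5094%.
Compounded over 4 years: (1 + 0.025094)^4 − 1 ≈ 0.10422.

10.422%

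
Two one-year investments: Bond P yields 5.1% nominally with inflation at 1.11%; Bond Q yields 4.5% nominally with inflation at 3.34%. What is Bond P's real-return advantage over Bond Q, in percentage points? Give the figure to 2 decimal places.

Bond P real return: 1.051/1.0111 − 1 = 3.946%.
Bond Q real return: 1.045/1.0334 − 1 = 1.123%.
Difference: 3.946 − 1.123 = 2.823 pp.

2.82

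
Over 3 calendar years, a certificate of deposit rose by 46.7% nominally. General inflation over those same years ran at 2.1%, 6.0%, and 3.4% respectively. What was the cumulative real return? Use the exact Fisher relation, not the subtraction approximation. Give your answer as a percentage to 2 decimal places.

31.09%

Cumulative inflation factor: 1.021 × 1.060 × 1.034 ≈ 1.11906.
Nominal growth factor: 1.46700. Real growth factor = 1.46700 / 1.11906 ≈ 1.31093.
Total real return ≈ 31.0925%.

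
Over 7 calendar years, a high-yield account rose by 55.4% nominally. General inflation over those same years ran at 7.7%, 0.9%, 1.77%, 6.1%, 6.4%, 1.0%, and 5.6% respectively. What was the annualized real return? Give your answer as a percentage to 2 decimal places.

Cumulative inflation factor: 1.077 × 1.009 × 1.0177 × 1.061 × 1.064 × 1.010 × 1.056 ≈ 1.33159.
Nominal growth factor: 1.55400. Real growth factor = 1.55400 / 1.33159 ≈ 1.16703.
Annualized: 1.16703^(1/7) − 1 ≈ 0.02231.

2.23%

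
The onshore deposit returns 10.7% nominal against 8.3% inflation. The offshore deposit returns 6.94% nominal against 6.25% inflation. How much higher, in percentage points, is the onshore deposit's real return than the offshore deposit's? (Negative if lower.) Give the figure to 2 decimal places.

1.57

The onshore deposit real return: 1.107/1.083 − 1 = 2.216%.
The offshore deposit real return: 1.0694/1.0625 − 1 = 0.649%.
Difference: 2.216 − 0.649 = 1.567 pp.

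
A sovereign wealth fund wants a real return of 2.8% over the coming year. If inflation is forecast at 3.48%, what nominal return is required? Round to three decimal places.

By the Fisher equation, 1 + r_nom = (1 + 2.8%)(1 + 3.48%) = 1.028 × 1.0348 = 1.0637744.
So r_nom = 6.37744%.

6.377%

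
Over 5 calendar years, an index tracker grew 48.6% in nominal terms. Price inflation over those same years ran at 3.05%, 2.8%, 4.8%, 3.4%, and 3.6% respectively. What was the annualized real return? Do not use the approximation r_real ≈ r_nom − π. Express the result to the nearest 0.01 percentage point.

Cumulative inflation factor: 1.0305 × 1.028 × 1.048 × 1.034 × 1.036 ≈ 1.18928.
Nominal growth factor: 1.48600. Real growth factor = 1.48600 / 1.18928 ≈ 1.24950.
Annualized: 1.24950^(1/5) − 1 ≈ 0.04556.

4.56%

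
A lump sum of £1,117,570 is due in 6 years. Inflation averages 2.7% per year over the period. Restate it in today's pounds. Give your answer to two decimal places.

Price-level factor over 6 years: (1 + 2.7%)^6 ≈ 1.1733367181.
Purchasing power today: £1,117,570 divided by that factor.

£952,471.68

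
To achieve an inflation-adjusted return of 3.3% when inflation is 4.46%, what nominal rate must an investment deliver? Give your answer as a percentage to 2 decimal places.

By the Fisher equation, 1 + r_nom = (1 + 3.3%)(1 + 4.46%) = 1.033 × 1.0446 = 1.0790718.
So r_nom = 7.90718%.

7.91%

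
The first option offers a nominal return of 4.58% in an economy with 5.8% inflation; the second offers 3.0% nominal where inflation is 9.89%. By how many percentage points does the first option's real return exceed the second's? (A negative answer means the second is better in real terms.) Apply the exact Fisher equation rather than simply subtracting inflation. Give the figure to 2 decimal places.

5.12

The first option real return: 1.0458/1.058 − 1 = -1.153%.
The second real return: 1.030/1.0989 − 1 = -6.270%.
Difference: -1.153 − (-6.270) = 5.117 pp.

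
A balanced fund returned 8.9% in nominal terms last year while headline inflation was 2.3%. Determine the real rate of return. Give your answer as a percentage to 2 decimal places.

Real return via the Fisher equation: (1 + 8.9%)/(1 + 2.3%) − 1 = 1.089/1.023 − 1 ≈ 0.06452.

6.45%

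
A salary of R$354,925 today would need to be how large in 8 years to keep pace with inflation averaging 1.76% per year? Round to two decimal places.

R$408,087.58

Cumulative price-level factor: (1+1.76%)^8 ≈ 1.1497853914.
Multiplying R$354,925 by the price-level factor gives the future nominal sum.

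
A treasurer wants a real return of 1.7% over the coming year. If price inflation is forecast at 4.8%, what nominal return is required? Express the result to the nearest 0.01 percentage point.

6.58%

By the Fisher equation, 1 + r_nom = (1 + 1.7%)(1 + 4.8%) = 1.017 × 1.048 = 1.065816.
So r_nom = 6.5816%.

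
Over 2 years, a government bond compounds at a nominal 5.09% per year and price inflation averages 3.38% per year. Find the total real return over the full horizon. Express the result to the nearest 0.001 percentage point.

3.336%

The annual real rate is (1+5.09%)/(1+3.38%) − 1 = 1.6541%.
Compounded over 2 years: (1 + 0.016541)^2 − 1 ≈ 0.03336.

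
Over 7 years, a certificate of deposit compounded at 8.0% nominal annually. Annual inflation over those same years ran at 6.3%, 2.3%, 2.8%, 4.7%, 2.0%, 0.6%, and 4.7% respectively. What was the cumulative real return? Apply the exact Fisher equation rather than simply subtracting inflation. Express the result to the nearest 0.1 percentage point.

Cumulative inflation factor: 1.063 × 1.023 × 1.028 × 1.047 × 1.020 × 1.006 × 1.047 ≈ 1.25746.
Nominal growth factor: 1.71382. Real growth factor = 1.71382 / 1.25746 ≈ 1.36293.
Total real return ≈ 36.2928%.

36.3%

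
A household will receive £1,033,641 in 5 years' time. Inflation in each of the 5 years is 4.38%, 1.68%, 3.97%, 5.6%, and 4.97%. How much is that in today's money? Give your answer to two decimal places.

Price-level factor over 5 years: 1.0438 × 1.0168 × 1.0397 × 1.056 × 1.0497 ≈ 1.2231789242.
Purchasing power today: £1,033,641 divided by that factor.

£845,044.81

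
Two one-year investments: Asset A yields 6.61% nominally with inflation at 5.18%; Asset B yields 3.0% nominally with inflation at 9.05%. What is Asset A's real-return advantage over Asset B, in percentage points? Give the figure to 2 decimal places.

Asset A real return: 1.0661/1.0518 − 1 = 1.360%.
Asset B real return: 1.030/1.0905 − 1 = -5.548%.
Difference: 1.360 − (-5.548) = 6.908 pp.

6.91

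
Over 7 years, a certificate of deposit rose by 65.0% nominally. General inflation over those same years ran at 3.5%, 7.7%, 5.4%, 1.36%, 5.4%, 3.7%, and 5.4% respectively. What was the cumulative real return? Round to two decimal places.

20.27%

Cumulative inflation factor: 1.035 × 1.077 × 1.054 × 1.0136 × 1.054 × 1.037 × 1.054 ≈ 1.37190.
Nominal growth factor: 1.65000. Real growth factor = 1.65000 / 1.37190 ≈ 1.20271.
Total real return ≈ 20.2709%.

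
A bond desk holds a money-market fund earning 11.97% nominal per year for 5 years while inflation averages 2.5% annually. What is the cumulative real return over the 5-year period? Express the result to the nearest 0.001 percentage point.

The annual real rate is (1+11.97%)/(1+2.5%) − 1 = 9.2390%.
Compounded over 5 years: (1 + 0.092390)^5 − 1 ≈ 0.55557.

55.557%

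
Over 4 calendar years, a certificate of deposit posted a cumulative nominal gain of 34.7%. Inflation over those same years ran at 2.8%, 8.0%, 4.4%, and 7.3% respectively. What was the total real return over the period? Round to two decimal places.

Cumulative inflation factor: 1.028 × 1.080 × 1.044 × 1.073 ≈ 1.24370.
Nominal growth factor: 1.34700. Real growth factor = 1.34700 / 1.24370 ≈ 1.08305.
Total real return ≈ 8.3055%.

8.31%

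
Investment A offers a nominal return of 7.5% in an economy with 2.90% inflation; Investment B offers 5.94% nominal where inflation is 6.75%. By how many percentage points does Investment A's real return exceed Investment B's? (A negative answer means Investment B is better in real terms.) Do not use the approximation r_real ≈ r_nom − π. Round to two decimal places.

5.23

Investment A real return: 1.075/1.0290 − 1 = 4.470%.
Investment B real return: 1.0594/1.0675 − 1 = -0.759%.
Difference: 4.470 − (-0.759) = 5.229 pp.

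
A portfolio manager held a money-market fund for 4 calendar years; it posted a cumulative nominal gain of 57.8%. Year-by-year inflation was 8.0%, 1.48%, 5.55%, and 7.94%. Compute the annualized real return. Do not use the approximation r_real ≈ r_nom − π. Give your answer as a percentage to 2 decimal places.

Cumulative inflation factor: 1.080 × 1.0148 × 1.0555 × 1.0794 ≈ 1.24866.
Nominal growth factor: 1.57800. Real growth factor = 1.57800 / 1.24866 ≈ 1.26375.
Annualized: 1.26375^(1/4) − 1 ≈ 0.06027.

6.03%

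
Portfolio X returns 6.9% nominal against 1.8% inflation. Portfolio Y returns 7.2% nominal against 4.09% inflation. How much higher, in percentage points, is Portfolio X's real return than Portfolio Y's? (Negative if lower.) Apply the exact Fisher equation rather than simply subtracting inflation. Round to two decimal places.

Portfolio X real return: 1.069/1.018 − 1 = 5.010%.
Portfolio Y real return: 1.072/1.0409 − 1 = 2.988%.
Difference: 5.010 − 2.988 = 2.022 pp.

2.02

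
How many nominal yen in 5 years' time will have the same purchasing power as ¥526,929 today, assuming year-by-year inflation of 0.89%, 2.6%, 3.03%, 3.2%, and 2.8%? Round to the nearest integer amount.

Cumulative price-level factor: 1.0089 × 1.026 × 1.0303 × 1.032 × 1.028 ≈ 1.1314412146.
Multiplying ¥526,929 by the price-level factor gives the future nominal sum.

¥596,189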